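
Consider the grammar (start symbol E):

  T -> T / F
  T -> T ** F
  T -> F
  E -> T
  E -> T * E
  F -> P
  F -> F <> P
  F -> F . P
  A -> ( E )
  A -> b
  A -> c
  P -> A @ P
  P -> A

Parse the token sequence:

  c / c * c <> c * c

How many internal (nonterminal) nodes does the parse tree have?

[E [T [T [F [P [A c]]]] / [F [P [A c]]]] * [E [T [F [F [P [A c]]] <> [P [A c]]]] * [E [T [F [P [A c]]]]]]]

22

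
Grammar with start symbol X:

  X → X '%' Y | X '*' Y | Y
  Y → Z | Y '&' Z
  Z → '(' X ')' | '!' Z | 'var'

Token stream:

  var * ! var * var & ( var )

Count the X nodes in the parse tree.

4

[X [X [X [Y [Z var]]] * [Y [Z ! [Z var]]]] * [Y [Y [Z var]] & [Z ( [X [Y [Z var]]] )]]]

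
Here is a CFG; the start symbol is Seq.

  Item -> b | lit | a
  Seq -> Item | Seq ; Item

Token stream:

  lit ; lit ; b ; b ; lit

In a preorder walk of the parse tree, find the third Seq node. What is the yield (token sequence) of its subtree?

lit ; lit ; b

[Seq [Seq [Seq [Seq [Seq [Item lit]] ; [Item lit]] ; [Item b]] ; [Item b]] ; [Item lit]]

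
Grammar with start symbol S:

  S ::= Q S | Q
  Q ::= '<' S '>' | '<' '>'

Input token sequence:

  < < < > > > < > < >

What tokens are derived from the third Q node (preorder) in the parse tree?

[S [Q < [S [Q < [S [Q < >]] >]] >] [S [Q < >] [S [Q < >]]]]

< >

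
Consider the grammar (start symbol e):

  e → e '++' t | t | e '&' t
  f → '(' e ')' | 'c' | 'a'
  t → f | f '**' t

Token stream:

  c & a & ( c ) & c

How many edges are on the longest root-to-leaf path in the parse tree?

7

[e [e [e [e [t [f c]]] & [t [f a]]] & [t [f ( [e [t [f c]]] )]]] & [t [f c]]]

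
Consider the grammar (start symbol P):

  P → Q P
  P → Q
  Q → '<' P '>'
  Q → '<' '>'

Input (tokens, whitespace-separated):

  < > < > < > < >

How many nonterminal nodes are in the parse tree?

[P [Q < >] [P [Q < >] [P [Q < >] [P [Q < >]]]]]

8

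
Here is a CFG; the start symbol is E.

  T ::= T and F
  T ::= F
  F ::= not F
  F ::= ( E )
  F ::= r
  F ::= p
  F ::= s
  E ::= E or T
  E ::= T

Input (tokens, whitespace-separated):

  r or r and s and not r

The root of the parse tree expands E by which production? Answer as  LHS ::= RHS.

E ::= E or T

[E [E [T [F r]]] or [T [T [T [F r]] and [F s]] and [F not [F r]]]]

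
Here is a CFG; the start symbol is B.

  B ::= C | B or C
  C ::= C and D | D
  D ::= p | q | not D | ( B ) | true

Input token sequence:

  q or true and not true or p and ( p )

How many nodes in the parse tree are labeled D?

7

[B [B [B [C [D q]]] or [C [C [D true]] and [D not [D true]]]] or [C [C [D p]] and [D ( [B [C [D p]]] )]]]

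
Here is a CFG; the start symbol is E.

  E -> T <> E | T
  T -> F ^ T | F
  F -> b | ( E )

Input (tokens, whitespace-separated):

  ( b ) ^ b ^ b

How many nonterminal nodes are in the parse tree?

10

[E [T [F ( [E [T [F b]]] )] ^ [T [F b] ^ [T [F b]]]]]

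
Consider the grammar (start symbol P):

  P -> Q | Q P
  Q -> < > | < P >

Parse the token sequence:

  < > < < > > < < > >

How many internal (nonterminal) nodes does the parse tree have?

10

[P [Q < >] [P [Q < [P [Q < >]] >] [P [Q < [P [Q < >]] >]]]]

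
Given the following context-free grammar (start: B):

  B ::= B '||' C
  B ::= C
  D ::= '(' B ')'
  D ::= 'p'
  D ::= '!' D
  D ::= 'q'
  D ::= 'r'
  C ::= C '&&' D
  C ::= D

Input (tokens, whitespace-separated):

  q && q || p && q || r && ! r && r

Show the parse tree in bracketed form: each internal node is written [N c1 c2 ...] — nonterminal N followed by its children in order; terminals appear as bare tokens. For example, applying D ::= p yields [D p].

[B [B [B [C [C [D q]] && [D q]]] || [C [C [D p]] && [D q]]] || [C [C [C [D r]] && [D ! [D r]]] && [D r]]]

B
B || C
B || C || C
C || C || C
C && D || C || C
D && D || C || C
q && D || C || C
q && q || C || C
q && q || C && D || C
q && q || D && D || C
q && q || p && D || C
q && q || p && q || C
q && q || p && q || C && D
q && q || p && q || C && D && D
q && q || p && q || D && D && D
q && q || p && q || r && D && D
q && q || p && q || r && ! D && D
q && q || p && q || r && ! r && D
q && q || p && q || r && ! r && r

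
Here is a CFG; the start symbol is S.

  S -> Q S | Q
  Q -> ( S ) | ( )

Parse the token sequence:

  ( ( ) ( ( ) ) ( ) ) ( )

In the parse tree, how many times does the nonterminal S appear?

[S [Q ( [S [Q ( )] [S [Q ( [S [Q ( )]] )] [S [Q ( )]]]] )] [S [Q ( )]]]

6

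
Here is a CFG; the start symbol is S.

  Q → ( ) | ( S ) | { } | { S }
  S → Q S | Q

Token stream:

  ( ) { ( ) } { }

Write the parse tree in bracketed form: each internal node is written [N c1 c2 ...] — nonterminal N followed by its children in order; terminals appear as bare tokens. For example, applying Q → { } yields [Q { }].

S
Q S
( ) S
( ) Q S
( ) { S } S
( ) { Q } S
( ) { ( ) } S
( ) { ( ) } Q
( ) { ( ) } { }

[S [Q ( )] [S [Q { [S [Q ( )]] }] [S [Q { }]]]]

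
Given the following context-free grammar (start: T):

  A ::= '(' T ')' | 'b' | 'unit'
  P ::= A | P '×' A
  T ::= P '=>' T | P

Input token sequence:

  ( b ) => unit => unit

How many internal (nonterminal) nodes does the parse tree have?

12

[T [P [A ( [T [P [A b]]] )]] => [T [P [A unit]] => [T [P [A unit]]]]]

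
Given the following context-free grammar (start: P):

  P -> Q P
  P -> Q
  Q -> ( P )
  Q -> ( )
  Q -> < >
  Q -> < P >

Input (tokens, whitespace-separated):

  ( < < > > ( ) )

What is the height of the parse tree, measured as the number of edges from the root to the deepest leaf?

6

[P [Q ( [P [Q < [P [Q < >]] >] [P [Q ( )]]] )]]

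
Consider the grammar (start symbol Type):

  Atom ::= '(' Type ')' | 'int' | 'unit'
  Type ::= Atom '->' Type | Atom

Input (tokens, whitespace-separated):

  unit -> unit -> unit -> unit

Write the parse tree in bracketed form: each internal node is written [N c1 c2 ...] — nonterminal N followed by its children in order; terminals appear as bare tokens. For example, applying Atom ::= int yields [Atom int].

[Type [Atom unit] -> [Type [Atom unit] -> [Type [Atom unit] -> [Type [Atom unit]]]]]

Type
Atom -> Type
unit -> Type
unit -> Atom -> Type
unit -> unit -> Type
unit -> unit -> Atom -> Type
unit -> unit -> unit -> Type
unit -> unit -> unit -> Atom
unit -> unit -> unit -> unit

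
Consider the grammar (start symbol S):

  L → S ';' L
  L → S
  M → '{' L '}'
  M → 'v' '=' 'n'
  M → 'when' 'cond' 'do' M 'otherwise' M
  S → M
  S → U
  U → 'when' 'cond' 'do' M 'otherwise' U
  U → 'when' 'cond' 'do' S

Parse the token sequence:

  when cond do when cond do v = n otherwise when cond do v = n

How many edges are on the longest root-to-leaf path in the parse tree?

[S [U when cond do [S [U when cond do [M v = n] otherwise [U when cond do [S [M v = n]]]]]]]

7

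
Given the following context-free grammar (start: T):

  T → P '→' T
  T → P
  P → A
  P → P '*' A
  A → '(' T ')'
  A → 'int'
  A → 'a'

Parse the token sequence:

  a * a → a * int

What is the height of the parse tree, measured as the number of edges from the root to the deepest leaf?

[T [P [P [A a]] * [A a]] → [T [P [P [A a]] * [A int]]]]

5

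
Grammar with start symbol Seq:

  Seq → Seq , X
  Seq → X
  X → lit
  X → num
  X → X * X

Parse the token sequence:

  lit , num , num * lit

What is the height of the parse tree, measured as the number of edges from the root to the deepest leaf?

4

[Seq [Seq [Seq [X lit]] , [X num]] , [X [X num] * [X lit]]]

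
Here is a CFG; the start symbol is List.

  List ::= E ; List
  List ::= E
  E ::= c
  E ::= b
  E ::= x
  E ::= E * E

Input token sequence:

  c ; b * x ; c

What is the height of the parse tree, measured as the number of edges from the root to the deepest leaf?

[List [E c] ; [List [E [E b] * [E x]] ; [List [E c]]]]

4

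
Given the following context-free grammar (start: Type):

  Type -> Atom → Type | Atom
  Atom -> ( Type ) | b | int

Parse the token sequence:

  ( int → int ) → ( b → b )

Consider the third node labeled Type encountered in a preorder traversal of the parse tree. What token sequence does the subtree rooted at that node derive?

int

[Type [Atom ( [Type [Atom int] → [Type [Atom int]]] )] → [Type [Atom ( [Type [Atom b] → [Type [Atom b]]] )]]]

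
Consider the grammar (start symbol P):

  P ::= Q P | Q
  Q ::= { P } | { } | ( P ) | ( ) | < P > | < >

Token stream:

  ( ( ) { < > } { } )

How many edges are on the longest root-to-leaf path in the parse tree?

7

[P [Q ( [P [Q ( )] [P [Q { [P [Q < >]] }] [P [Q { }]]]] )]]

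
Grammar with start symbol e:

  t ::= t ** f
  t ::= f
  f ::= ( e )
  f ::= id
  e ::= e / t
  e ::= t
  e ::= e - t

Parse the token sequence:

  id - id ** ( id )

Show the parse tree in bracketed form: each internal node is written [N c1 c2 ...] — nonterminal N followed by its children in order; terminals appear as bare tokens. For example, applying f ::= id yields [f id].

[e [e [t [f id]]] - [t [t [f id]] ** [f ( [e [t [f id]]] )]]]

e
e - t
t - t
f - t
id - t
id - t ** f
id - f ** f
id - id ** f
id - id ** ( e )
id - id ** ( t )
id - id ** ( f )
id - id ** ( id )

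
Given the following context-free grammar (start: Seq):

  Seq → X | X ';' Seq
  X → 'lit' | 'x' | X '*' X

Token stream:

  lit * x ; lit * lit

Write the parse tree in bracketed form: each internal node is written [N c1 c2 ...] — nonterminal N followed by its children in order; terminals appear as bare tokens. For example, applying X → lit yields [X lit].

Seq
X ; Seq
X * X ; Seq
lit * X ; Seq
lit * x ; Seq
lit * x ; X
lit * x ; X * X
lit * x ; lit * X
lit * x ; lit * lit

[Seq [X [X lit] * [X x]] ; [Seq [X [X lit] * [X lit]]]]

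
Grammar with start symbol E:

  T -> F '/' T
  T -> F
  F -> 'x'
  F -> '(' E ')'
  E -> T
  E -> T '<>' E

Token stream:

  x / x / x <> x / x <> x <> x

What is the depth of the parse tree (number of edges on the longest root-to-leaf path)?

6

[E [T [F x] / [T [F x] / [T [F x]]]] <> [E [T [F x] / [T [F x]]] <> [E [T [F x]] <> [E [T [F x]]]]]]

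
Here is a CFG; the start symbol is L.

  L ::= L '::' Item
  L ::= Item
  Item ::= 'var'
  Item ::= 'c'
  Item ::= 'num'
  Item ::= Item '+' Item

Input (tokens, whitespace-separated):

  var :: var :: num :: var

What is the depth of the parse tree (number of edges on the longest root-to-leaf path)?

5

[L [L [L [L [Item var]] :: [Item var]] :: [Item num]] :: [Item var]]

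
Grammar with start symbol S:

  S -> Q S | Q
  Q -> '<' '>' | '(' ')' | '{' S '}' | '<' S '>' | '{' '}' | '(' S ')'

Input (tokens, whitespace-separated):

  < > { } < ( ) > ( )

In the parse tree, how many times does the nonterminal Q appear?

5

[S [Q < >] [S [Q { }] [S [Q < [S [Q ( )]] >] [S [Q ( )]]]]]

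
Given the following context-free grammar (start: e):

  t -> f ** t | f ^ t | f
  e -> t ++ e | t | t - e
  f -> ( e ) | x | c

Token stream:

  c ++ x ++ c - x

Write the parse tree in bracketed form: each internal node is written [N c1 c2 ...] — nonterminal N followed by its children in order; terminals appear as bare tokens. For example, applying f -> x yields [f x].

e
t ++ e
f ++ e
c ++ e
c ++ t ++ e
c ++ f ++ e
c ++ x ++ e
c ++ x ++ t - e
c ++ x ++ f - e
c ++ x ++ c - e
c ++ x ++ c - t
c ++ x ++ c - f
c ++ x ++ c - x

[e [t [f c]] ++ [e [t [f x]] ++ [e [t [f c]] - [e [t [f x]]]]]]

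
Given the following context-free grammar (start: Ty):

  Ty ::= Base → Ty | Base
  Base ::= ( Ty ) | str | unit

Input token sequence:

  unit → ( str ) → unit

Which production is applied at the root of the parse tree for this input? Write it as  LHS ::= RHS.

[Ty [Base unit] → [Ty [Base ( [Ty [Base str]] )] → [Ty [Base unit]]]]

Ty ::= Base → Ty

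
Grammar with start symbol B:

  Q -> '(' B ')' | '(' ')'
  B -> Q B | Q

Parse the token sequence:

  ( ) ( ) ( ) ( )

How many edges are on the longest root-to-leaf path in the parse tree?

5

[B [Q ( )] [B [Q ( )] [B [Q ( )] [B [Q ( )]]]]]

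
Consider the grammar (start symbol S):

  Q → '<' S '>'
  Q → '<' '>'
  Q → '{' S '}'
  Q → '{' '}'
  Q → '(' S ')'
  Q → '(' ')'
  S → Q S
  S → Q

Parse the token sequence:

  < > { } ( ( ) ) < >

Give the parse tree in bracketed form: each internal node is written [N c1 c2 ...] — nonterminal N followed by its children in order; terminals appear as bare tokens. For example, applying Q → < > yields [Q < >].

S
Q S
< > S
< > Q S
< > { } S
< > { } Q S
< > { } ( S ) S
< > { } ( Q ) S
< > { } ( ( ) ) S
< > { } ( ( ) ) Q
< > { } ( ( ) ) < >

[S [Q < >] [S [Q { }] [S [Q ( [S [Q ( )]] )] [S [Q < >]]]]]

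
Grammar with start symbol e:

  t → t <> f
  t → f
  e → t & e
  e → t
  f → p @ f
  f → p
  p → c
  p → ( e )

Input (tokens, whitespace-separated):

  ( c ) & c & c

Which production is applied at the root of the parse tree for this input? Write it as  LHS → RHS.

e → t & e

[e [t [f [p ( [e [t [f [p c]]]] )]]] & [e [t [f [p c]]] & [e [t [f [p c]]]]]]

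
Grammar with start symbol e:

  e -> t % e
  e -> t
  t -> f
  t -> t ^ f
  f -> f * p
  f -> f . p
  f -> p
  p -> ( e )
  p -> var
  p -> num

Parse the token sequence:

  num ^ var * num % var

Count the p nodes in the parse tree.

[e [t [t [f [p num]]] ^ [f [f [p var]] * [p num]]] % [e [t [f [p var]]]]]

4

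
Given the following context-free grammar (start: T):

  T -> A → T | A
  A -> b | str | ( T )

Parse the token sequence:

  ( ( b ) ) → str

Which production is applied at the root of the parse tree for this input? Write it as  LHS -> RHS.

[T [A ( [T [A ( [T [A b]] )]] )] → [T [A str]]]

T -> A → T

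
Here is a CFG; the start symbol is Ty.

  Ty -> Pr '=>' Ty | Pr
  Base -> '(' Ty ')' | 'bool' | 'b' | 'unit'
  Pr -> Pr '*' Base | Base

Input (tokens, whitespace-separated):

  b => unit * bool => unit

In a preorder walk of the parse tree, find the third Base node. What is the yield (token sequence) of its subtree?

[Ty [Pr [Base b]] => [Ty [Pr [Pr [Base unit]] * [Base bool]] => [Ty [Pr [Base unit]]]]]

bool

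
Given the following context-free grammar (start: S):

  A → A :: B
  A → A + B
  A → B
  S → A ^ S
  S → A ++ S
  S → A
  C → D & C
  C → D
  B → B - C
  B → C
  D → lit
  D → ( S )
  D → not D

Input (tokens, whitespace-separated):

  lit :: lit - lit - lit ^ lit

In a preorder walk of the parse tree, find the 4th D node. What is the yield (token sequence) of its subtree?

lit

[S [A [A [B [C [D lit]]]] :: [B [B [B [C [D lit]]] - [C [D lit]]] - [C [D lit]]]] ^ [S [A [B [C [D lit]]]]]]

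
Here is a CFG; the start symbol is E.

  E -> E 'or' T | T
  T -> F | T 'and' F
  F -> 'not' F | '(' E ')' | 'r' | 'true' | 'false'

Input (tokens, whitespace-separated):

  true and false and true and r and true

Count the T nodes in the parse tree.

5

[E [T [T [T [T [T [F true]] and [F false]] and [F true]] and [F r]] and [F true]]]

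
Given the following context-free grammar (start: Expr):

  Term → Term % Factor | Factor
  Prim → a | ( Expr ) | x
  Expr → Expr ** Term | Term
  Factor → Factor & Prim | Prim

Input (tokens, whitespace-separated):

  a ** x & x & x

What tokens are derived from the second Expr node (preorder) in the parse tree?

[Expr [Expr [Term [Factor [Prim a]]]] ** [Term [Factor [Factor [Factor [Prim x]] & [Prim x]] & [Prim x]]]]

a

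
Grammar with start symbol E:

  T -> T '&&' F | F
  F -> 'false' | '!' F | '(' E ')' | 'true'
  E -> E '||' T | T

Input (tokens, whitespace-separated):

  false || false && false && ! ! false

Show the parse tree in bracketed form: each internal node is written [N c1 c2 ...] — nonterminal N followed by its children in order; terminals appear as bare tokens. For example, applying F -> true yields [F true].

E
E || T
T || T
F || T
false || T
false || T && F
false || T && F && F
false || F && F && F
false || false && F && F
false || false && false && F
false || false && false && ! F
false || false && false && ! ! F
false || false && false && ! ! false

[E [E [T [F false]]] || [T [T [T [F false]] && [F false]] && [F ! [F ! [F false]]]]]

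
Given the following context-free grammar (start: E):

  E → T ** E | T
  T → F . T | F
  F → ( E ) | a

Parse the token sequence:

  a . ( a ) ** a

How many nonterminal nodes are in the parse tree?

[E [T [F a] . [T [F ( [E [T [F a]]] )]]] ** [E [T [F a]]]]

11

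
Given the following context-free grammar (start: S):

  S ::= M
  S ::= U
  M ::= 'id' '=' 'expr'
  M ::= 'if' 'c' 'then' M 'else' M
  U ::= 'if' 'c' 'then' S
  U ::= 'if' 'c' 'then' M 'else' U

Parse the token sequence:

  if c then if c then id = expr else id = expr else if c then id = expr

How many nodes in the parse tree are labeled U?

[S [U if c then [M if c then [M id = expr] else [M id = expr]] else [U if c then [S [M id = expr]]]]]

2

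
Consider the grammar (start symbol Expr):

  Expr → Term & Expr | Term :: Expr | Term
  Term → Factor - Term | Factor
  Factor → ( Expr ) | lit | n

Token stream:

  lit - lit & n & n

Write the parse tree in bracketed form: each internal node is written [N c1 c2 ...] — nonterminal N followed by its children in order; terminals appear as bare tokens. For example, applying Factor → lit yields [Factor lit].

[Expr [Term [Factor lit] - [Term [Factor lit]]] & [Expr [Term [Factor n]] & [Expr [Term [Factor n]]]]]

Expr
Term & Expr
Factor - Term & Expr
lit - Term & Expr
lit - Factor & Expr
lit - lit & Expr
lit - lit & Term & Expr
lit - lit & Factor & Expr
lit - lit & n & Expr
lit - lit & n & Term
lit - lit & n & Factor
lit - lit & n & n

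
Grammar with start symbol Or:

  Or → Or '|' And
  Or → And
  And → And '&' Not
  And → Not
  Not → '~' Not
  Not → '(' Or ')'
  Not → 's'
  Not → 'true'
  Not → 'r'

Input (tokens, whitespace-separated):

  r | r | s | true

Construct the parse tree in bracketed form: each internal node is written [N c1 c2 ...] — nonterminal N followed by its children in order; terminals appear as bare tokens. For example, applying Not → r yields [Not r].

Or
Or | And
Or | And | And
Or | And | And | And
And | And | And | And
Not | And | And | And
r | And | And | And
r | Not | And | And
r | r | And | And
r | r | Not | And
r | r | s | And
r | r | s | Not
r | r | s | true

[Or [Or [Or [Or [And [Not r]]] | [And [Not r]]] | [And [Not s]]] | [And [Not true]]]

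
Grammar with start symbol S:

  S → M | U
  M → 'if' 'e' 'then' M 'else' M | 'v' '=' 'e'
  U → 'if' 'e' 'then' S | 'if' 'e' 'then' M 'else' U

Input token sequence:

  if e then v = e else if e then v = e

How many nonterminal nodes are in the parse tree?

[S [U if e then [M v = e] else [U if e then [S [M v = e]]]]]

6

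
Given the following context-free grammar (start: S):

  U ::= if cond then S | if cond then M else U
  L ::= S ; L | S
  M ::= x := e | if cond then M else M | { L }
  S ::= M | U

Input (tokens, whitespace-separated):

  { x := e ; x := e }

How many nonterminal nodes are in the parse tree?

[S [M { [L [S [M x := e]] ; [L [S [M x := e]]]] }]]

8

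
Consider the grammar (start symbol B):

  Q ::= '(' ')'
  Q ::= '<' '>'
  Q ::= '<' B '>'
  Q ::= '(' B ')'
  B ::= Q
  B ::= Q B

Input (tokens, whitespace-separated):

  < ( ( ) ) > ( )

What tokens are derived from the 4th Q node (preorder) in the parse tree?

[B [Q < [B [Q ( [B [Q ( )]] )]] >] [B [Q ( )]]]

( )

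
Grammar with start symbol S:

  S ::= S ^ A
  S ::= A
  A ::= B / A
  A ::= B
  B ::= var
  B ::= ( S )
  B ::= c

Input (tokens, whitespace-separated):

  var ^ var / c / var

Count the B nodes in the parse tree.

4

[S [S [A [B var]]] ^ [A [B var] / [A [B c] / [A [B var]]]]]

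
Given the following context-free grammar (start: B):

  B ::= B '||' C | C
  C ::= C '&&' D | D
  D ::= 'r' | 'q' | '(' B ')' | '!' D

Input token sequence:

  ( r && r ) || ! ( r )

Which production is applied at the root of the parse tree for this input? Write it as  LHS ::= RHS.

[B [B [C [D ( [B [C [C [D r]] && [D r]]] )]]] || [C [D ! [D ( [B [C [D r]]] )]]]]

B ::= B '||' C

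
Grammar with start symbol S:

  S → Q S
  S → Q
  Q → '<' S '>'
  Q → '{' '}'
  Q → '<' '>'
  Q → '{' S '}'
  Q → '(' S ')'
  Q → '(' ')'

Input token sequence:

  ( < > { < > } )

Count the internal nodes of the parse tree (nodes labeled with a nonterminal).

8

[S [Q ( [S [Q < >] [S [Q { [S [Q < >]] }]]] )]]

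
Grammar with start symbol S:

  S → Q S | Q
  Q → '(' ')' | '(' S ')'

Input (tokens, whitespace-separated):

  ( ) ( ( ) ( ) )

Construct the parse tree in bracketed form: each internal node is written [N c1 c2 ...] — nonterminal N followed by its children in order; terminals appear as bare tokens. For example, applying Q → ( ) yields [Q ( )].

S
Q S
( ) S
( ) Q
( ) ( S )
( ) ( Q S )
( ) ( ( ) S )
( ) ( ( ) Q )
( ) ( ( ) ( ) )

[S [Q ( )] [S [Q ( [S [Q ( )] [S [Q ( )]]] )]]]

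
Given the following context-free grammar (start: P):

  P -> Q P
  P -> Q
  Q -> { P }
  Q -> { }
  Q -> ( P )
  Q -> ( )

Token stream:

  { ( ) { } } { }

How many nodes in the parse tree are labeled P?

[P [Q { [P [Q ( )] [P [Q { }]]] }] [P [Q { }]]]

4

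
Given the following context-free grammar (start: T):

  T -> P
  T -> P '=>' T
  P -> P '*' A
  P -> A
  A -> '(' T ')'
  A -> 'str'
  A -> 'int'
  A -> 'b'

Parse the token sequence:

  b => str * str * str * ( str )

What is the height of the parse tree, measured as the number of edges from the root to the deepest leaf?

[T [P [A b]] => [T [P [P [P [P [A str]] * [A str]] * [A str]] * [A ( [T [P [A str]]] )]]]]

7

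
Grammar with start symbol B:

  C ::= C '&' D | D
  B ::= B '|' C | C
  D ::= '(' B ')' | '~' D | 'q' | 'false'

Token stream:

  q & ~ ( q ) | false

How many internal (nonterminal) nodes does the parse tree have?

[B [B [C [C [D q]] & [D ~ [D ( [B [C [D q]]] )]]]] | [C [D false]]]

12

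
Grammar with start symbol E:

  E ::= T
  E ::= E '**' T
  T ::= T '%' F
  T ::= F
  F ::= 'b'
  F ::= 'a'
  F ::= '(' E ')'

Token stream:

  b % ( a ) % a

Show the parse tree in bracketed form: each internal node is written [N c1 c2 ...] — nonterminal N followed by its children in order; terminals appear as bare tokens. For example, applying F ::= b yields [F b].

E
T
T % F
T % F % F
F % F % F
b % F % F
b % ( E ) % F
b % ( T ) % F
b % ( F ) % F
b % ( a ) % F
b % ( a ) % a

[E [T [T [T [F b]] % [F ( [E [T [F a]]] )]] % [F a]]]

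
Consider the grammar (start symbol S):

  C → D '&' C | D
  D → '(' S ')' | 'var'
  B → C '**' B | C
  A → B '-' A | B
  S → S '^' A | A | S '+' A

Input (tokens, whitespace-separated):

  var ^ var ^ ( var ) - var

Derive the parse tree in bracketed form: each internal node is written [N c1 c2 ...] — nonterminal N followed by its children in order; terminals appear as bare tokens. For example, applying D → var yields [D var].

[S [S [S [A [B [C [D var]]]]] ^ [A [B [C [D var]]]]] ^ [A [B [C [D ( [S [A [B [C [D var]]]]] )]]] - [A [B [C [D var]]]]]]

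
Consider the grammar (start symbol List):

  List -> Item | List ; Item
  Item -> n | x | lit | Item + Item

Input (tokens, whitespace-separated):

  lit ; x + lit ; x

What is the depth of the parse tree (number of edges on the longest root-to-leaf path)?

[List [List [List [Item lit]] ; [Item [Item x] + [Item lit]]] ; [Item x]]

4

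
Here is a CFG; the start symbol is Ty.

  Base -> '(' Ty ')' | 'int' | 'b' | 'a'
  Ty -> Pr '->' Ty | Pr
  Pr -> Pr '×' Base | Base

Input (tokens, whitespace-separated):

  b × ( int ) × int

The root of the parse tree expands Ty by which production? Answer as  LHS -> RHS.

Ty -> Pr

[Ty [Pr [Pr [Pr [Base b]] × [Base ( [Ty [Pr [Base int]]] )]] × [Base int]]]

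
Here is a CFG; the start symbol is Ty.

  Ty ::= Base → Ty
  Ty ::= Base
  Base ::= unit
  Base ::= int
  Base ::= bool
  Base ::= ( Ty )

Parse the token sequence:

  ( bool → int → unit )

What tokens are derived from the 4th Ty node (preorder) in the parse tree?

[Ty [Base ( [Ty [Base bool] → [Ty [Base int] → [Ty [Base unit]]]] )]]

unit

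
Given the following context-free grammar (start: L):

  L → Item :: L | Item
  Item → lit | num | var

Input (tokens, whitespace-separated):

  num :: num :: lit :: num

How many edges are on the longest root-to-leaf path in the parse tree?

[L [Item num] :: [L [Item num] :: [L [Item lit] :: [L [Item num]]]]]

5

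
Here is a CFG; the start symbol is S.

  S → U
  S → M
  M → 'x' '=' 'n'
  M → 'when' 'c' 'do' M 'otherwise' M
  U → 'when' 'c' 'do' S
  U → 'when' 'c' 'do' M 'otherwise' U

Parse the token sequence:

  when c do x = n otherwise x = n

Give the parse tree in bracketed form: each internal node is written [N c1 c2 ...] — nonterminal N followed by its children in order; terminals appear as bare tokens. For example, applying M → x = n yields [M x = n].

S
M
when c do M otherwise M
when c do x = n otherwise M
when c do x = n otherwise x = n

[S [M when c do [M x = n] otherwise [M x = n]]]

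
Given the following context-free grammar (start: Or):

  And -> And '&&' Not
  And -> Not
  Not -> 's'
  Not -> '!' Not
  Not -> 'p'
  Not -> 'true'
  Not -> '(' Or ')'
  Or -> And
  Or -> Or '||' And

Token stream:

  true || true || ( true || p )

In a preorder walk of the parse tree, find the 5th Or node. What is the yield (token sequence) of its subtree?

[Or [Or [Or [And [Not true]]] || [And [Not true]]] || [And [Not ( [Or [Or [And [Not true]]] || [And [Not p]]] )]]]

true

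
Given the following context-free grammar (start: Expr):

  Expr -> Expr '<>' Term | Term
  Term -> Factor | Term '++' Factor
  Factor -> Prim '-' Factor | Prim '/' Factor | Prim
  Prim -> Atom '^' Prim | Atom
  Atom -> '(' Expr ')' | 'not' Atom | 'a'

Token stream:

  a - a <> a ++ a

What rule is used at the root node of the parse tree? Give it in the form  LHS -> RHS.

[Expr [Expr [Term [Factor [Prim [Atom a]] - [Factor [Prim [Atom a]]]]]] <> [Term [Term [Factor [Prim [Atom a]]]] ++ [Factor [Prim [Atom a]]]]]

Expr -> Expr '<>' Term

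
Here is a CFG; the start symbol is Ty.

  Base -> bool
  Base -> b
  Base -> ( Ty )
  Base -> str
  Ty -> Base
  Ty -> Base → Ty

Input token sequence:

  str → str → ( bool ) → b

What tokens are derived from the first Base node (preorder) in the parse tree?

[Ty [Base str] → [Ty [Base str] → [Ty [Base ( [Ty [Base bool]] )] → [Ty [Base b]]]]]

str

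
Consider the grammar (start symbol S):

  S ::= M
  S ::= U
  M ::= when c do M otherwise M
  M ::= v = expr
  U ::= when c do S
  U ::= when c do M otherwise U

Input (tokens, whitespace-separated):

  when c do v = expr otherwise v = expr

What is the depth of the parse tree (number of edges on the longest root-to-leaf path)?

3

[S [M when c do [M v = expr] otherwise [M v = expr]]]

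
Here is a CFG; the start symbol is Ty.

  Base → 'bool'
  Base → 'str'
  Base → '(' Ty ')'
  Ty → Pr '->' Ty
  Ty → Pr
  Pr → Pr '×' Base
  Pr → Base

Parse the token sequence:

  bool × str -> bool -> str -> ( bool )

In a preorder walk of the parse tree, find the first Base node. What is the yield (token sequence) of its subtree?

bool

[Ty [Pr [Pr [Base bool]] × [Base str]] -> [Ty [Pr [Base bool]] -> [Ty [Pr [Base str]] -> [Ty [Pr [Base ( [Ty [Pr [Base bool]]] )]]]]]]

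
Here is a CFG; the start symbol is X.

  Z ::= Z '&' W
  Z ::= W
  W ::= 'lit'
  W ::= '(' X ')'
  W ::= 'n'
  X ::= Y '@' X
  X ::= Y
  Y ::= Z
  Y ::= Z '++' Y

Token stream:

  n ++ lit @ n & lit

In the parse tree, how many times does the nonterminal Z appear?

[X [Y [Z [W n]] ++ [Y [Z [W lit]]]] @ [X [Y [Z [Z [W n]] & [W lit]]]]]

4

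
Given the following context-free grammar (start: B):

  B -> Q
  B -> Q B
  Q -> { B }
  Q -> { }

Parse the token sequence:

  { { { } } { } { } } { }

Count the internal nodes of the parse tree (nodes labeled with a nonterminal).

[B [Q { [B [Q { [B [Q { }]] }] [B [Q { }] [B [Q { }]]]] }] [B [Q { }]]]

12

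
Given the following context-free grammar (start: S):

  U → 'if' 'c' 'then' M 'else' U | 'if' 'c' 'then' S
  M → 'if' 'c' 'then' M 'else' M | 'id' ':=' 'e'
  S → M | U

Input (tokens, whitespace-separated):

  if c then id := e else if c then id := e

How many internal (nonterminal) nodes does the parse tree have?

6

[S [U if c then [M id := e] else [U if c then [S [M id := e]]]]]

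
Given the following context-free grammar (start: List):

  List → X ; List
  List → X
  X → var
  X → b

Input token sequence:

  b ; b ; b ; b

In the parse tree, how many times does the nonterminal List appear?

[List [X b] ; [List [X b] ; [List [X b] ; [List [X b]]]]]

4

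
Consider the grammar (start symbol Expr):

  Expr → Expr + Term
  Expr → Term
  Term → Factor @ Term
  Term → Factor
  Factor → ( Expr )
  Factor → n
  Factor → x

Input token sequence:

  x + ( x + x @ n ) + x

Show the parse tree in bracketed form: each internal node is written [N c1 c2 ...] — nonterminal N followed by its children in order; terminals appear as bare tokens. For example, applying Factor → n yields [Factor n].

Expr
Expr + Term
Expr + Term + Term
Term + Term + Term
Factor + Term + Term
x + Term + Term
x + Factor + Term
x + ( Expr ) + Term
x + ( Expr + Term ) + Term
x + ( Term + Term ) + Term
x + ( Factor + Term ) + Term
x + ( x + Term ) + Term
x + ( x + Factor @ Term ) + Term
x + ( x + x @ Term ) + Term
x + ( x + x @ Factor ) + Term
x + ( x + x @ n ) + Term
x + ( x + x @ n ) + Factor
x + ( x + x @ n ) + x

[Expr [Expr [Expr [Term [Factor x]]] + [Term [Factor ( [Expr [Expr [Term [Factor x]]] + [Term [Factor x] @ [Term [Factor n]]]] )]]] + [Term [Factor x]]]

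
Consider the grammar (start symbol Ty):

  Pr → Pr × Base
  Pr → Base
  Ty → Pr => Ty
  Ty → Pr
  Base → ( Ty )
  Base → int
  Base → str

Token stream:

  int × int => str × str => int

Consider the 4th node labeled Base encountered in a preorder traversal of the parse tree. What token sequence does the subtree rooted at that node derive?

str

[Ty [Pr [Pr [Base int]] × [Base int]] => [Ty [Pr [Pr [Base str]] × [Base str]] => [Ty [Pr [Base int]]]]]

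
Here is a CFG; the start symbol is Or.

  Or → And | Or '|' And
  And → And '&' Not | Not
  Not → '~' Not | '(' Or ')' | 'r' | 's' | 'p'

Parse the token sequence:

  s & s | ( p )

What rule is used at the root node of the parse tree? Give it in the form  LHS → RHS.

[Or [Or [And [And [Not s]] & [Not s]]] | [And [Not ( [Or [And [Not p]]] )]]]

Or → Or '|' And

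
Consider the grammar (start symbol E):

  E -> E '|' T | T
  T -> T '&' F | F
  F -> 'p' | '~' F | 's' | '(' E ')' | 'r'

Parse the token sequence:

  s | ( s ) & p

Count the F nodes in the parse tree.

[E [E [T [F s]]] | [T [T [F ( [E [T [F s]]] )]] & [F p]]]

4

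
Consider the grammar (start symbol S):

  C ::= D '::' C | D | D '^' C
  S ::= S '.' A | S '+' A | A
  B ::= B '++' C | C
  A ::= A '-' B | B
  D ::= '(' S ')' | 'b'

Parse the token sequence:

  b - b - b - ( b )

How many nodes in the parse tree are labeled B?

[S [A [A [A [A [B [C [D b]]]] - [B [C [D b]]]] - [B [C [D b]]]] - [B [C [D ( [S [A [B [C [D b]]]]] )]]]]]

5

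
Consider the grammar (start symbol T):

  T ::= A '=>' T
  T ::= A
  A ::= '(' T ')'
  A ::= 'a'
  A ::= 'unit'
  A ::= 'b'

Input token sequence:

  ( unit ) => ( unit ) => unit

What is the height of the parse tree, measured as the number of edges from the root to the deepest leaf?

5

[T [A ( [T [A unit]] )] => [T [A ( [T [A unit]] )] => [T [A unit]]]]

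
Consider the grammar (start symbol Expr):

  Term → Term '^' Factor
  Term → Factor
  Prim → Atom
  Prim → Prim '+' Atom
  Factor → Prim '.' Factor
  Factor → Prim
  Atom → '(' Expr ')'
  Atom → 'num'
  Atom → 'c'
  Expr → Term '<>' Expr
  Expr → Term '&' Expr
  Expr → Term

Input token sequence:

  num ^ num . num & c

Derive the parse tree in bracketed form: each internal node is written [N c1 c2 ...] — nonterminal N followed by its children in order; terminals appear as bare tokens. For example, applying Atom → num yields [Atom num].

[Expr [Term [Term [Factor [Prim [Atom num]]]] ^ [Factor [Prim [Atom num]] . [Factor [Prim [Atom num]]]]] & [Expr [Term [Factor [Prim [Atom c]]]]]]

Expr
Term & Expr
Term ^ Factor & Expr
Factor ^ Factor & Expr
Prim ^ Factor & Expr
Atom ^ Factor & Expr
num ^ Factor & Expr
num ^ Prim . Factor & Expr
num ^ Atom . Factor & Expr
num ^ num . Factor & Expr
num ^ num . Prim & Expr
num ^ num . Atom & Expr
num ^ num . num & Expr
num ^ num . num & Term
num ^ num . num & Factor
num ^ num . num & Prim
num ^ num . num & Atom
num ^ num . num & c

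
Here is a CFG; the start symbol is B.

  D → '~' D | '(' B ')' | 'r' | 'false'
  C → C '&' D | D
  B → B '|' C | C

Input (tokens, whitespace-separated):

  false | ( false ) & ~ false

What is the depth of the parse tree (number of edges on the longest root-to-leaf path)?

7

[B [B [C [D false]]] | [C [C [D ( [B [C [D false]]] )]] & [D ~ [D false]]]]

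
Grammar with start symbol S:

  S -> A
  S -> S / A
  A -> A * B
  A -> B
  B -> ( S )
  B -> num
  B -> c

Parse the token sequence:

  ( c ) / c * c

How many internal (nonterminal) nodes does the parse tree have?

11

[S [S [A [B ( [S [A [B c]]] )]]] / [A [A [B c]] * [B c]]]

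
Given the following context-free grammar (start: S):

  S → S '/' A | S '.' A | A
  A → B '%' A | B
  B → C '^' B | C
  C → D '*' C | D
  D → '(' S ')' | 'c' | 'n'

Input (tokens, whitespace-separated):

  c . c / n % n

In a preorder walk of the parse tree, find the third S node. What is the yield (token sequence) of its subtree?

[S [S [S [A [B [C [D c]]]]] . [A [B [C [D c]]]]] / [A [B [C [D n]]] % [A [B [C [D n]]]]]]

c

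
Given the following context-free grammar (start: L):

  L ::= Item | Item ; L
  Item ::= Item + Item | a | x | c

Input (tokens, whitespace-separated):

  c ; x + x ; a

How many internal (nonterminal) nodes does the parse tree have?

[L [Item c] ; [L [Item [Item x] + [Item x]] ; [L [Item a]]]]

8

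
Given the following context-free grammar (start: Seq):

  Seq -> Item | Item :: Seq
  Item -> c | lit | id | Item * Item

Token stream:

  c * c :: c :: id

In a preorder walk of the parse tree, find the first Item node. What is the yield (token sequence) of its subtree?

c * c

[Seq [Item [Item c] * [Item c]] :: [Seq [Item c] :: [Seq [Item id]]]]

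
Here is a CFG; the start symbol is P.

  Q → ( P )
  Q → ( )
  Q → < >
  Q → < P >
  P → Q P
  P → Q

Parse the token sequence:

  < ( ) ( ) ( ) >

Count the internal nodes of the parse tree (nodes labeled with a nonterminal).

8

[P [Q < [P [Q ( )] [P [Q ( )] [P [Q ( )]]]] >]]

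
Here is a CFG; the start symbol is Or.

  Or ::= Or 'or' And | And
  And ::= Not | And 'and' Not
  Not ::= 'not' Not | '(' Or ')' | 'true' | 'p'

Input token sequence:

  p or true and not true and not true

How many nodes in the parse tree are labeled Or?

[Or [Or [And [Not p]]] or [And [And [And [Not true]] and [Not not [Not true]]] and [Not not [Not true]]]]

2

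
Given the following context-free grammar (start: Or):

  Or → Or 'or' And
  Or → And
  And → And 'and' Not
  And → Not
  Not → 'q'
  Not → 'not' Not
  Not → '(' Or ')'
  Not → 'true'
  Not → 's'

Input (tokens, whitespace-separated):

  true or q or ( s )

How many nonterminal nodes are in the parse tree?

12

[Or [Or [Or [And [Not true]]] or [And [Not q]]] or [And [Not ( [Or [And [Not s]]] )]]]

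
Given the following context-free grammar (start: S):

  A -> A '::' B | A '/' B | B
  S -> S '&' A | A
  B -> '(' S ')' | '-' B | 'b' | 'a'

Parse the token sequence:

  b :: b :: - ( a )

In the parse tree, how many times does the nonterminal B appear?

[S [A [A [A [B b]] :: [B b]] :: [B - [B ( [S [A [B a]]] )]]]]

5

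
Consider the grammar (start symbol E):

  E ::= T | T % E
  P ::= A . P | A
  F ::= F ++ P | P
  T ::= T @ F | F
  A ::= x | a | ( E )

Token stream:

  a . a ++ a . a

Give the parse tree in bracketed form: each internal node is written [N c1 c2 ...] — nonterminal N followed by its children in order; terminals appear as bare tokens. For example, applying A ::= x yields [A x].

E
T
F
F ++ P
P ++ P
A . P ++ P
a . P ++ P
a . A ++ P
a . a ++ P
a . a ++ A . P
a . a ++ a . P
a . a ++ a . A
a . a ++ a . a

[E [T [F [F [P [A a] . [P [A a]]]] ++ [P [A a] . [P [A a]]]]]]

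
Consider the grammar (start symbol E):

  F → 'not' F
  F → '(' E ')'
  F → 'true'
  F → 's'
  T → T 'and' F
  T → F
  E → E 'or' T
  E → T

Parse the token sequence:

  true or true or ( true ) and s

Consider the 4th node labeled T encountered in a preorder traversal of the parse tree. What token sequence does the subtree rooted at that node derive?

[E [E [E [T [F true]]] or [T [F true]]] or [T [T [F ( [E [T [F true]]] )]] and [F s]]]

( true )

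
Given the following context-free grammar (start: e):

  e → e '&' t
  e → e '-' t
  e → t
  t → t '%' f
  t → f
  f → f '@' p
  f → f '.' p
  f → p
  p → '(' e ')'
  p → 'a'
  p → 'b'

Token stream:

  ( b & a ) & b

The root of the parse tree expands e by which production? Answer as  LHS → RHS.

[e [e [t [f [p ( [e [e [t [f [p b]]]] & [t [f [p a]]]] )]]]] & [t [f [p b]]]]

e → e '&' t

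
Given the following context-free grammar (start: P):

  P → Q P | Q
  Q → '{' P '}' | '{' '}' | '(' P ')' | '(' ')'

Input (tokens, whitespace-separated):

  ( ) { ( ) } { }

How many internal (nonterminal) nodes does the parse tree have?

8

[P [Q ( )] [P [Q { [P [Q ( )]] }] [P [Q { }]]]]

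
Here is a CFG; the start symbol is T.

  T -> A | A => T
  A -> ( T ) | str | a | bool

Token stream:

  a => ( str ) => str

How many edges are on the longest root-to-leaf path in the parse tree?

[T [A a] => [T [A ( [T [A str]] )] => [T [A str]]]]

5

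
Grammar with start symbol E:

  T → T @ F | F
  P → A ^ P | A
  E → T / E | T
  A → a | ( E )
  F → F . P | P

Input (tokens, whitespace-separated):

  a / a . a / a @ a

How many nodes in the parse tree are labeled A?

[E [T [F [P [A a]]]] / [E [T [F [F [P [A a]]] . [P [A a]]]] / [E [T [T [F [P [A a]]]] @ [F [P [A a]]]]]]]

5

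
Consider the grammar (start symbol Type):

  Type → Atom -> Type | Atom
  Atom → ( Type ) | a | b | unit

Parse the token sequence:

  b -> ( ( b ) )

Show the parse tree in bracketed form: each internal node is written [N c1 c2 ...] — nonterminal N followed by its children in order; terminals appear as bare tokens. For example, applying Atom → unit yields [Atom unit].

Type
Atom -> Type
b -> Type
b -> Atom
b -> ( Type )
b -> ( Atom )
b -> ( ( Type ) )
b -> ( ( Atom ) )
b -> ( ( b ) )

[Type [Atom b] -> [Type [Atom ( [Type [Atom ( [Type [Atom b]] )]] )]]]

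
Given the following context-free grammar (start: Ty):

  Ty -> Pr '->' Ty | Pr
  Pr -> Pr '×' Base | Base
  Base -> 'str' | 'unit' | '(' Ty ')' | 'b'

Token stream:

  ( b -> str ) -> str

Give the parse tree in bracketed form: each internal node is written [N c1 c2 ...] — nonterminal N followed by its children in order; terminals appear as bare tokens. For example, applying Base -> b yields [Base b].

[Ty [Pr [Base ( [Ty [Pr [Base b]] -> [Ty [Pr [Base str]]]] )]] -> [Ty [Pr [Base str]]]]

Ty
Pr -> Ty
Base -> Ty
( Ty ) -> Ty
( Pr -> Ty ) -> Ty
( Base -> Ty ) -> Ty
( b -> Ty ) -> Ty
( b -> Pr ) -> Ty
( b -> Base ) -> Ty
( b -> str ) -> Ty
( b -> str ) -> Pr
( b -> str ) -> Base
( b -> str ) -> str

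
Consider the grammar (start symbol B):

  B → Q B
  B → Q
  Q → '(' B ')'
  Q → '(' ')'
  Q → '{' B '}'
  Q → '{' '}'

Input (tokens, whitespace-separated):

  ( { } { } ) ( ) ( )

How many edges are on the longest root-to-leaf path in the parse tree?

5

[B [Q ( [B [Q { }] [B [Q { }]]] )] [B [Q ( )] [B [Q ( )]]]]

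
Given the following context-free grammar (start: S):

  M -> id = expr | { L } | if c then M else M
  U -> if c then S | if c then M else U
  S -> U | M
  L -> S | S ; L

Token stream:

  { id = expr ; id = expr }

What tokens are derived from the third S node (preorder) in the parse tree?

id = expr

[S [M { [L [S [M id = expr]] ; [L [S [M id = expr]]]] }]]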